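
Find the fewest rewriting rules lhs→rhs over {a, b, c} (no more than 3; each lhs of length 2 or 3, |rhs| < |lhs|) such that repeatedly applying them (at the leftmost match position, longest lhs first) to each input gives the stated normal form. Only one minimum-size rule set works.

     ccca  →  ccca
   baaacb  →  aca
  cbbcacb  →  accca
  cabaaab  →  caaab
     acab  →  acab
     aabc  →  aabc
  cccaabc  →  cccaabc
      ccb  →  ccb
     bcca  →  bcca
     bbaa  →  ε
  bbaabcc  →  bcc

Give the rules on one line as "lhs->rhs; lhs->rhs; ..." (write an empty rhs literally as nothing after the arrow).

acb->ca; ba->; cbb->ac

  | ccca
  | baaacb => aacb => aca
  | cbbcacb => accacb => accca
  | cabaaab => caaab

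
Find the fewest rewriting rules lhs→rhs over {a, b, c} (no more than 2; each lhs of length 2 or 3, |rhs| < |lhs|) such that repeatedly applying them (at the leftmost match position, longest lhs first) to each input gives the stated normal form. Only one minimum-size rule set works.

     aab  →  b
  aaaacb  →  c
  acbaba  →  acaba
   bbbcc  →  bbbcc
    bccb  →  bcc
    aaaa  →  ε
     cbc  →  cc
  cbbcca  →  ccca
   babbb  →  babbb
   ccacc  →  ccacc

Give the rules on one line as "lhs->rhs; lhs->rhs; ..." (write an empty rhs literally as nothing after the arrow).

aa->; cb->c

  | aab => b
  | aaaacb => aacb => cb => c
  | acbaba => acaba
  | bbbcc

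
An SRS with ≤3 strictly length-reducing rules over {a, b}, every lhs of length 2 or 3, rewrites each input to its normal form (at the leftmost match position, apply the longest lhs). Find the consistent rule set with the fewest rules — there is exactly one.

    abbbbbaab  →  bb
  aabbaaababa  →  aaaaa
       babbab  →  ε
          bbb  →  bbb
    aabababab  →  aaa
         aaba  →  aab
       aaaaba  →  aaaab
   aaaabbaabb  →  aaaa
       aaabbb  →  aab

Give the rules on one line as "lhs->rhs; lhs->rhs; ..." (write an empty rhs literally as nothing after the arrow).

abb->; ba->b; bab->

  | abbbbbaab => bbbaab => bbbab => bb
  | aabbaaababa => aaaababa => aaaaa
  | babbab => bab => ε
  | bbb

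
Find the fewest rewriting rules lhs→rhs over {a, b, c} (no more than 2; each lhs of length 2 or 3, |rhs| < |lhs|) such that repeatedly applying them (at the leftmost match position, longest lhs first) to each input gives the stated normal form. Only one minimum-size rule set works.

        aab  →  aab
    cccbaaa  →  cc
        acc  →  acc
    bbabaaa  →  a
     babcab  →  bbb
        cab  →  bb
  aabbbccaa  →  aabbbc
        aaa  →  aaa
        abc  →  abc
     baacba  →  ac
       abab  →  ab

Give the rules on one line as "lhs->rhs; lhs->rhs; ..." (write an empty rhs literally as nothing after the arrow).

  | aab
  | cccbaaa => cccaa => ccba => cc
  | acc
  | bbabaaa => bbaaa => baa => a

ba->; ca->b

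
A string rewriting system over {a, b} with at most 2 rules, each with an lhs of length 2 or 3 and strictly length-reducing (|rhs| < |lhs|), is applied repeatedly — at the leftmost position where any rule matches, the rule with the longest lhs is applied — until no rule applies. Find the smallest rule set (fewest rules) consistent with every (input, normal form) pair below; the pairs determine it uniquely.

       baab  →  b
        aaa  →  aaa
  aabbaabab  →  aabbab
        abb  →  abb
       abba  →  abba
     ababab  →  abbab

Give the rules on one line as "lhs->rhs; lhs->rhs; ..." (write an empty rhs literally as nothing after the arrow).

aba->ab; baa->

  | baab => b
  | aaa
  | aabbaabab => aabbab
  | abb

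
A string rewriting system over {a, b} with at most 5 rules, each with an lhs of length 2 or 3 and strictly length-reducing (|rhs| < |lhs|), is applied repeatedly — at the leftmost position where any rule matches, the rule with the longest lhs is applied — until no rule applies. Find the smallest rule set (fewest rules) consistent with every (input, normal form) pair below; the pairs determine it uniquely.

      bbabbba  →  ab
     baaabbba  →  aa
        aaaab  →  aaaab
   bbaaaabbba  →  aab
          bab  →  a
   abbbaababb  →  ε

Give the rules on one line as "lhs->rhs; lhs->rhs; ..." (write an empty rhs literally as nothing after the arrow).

abb->; ba->b; baa->ab; bab->a

  | bbabbba => babba => aba => ab
  | baaabbba => ababbba => aabba => aa
  | aaaab
  | bbaaaabbba => babaabbba => aaabbba => aaba => aab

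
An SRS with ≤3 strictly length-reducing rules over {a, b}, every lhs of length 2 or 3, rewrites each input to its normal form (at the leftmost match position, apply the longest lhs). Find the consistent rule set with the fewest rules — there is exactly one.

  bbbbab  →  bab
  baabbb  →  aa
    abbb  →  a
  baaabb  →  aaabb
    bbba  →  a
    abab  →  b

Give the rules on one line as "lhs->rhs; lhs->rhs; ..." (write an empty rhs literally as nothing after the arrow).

aba->; baa->aa; bbb->

  | bbbbab => bab
  | baabbb => aabbb => aa
  | abbb => a
  | baaabb => aaabb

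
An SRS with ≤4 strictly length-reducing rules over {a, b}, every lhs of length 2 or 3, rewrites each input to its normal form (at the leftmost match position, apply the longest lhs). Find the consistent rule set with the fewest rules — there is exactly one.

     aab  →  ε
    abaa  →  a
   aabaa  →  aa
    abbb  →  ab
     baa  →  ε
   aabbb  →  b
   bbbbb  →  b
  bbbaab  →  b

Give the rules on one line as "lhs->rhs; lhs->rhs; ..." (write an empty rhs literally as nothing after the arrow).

aab->; baa->; bb->b

  | aab => ε
  | abaa => a
  | aabaa => aa
  | abbb => abb => ab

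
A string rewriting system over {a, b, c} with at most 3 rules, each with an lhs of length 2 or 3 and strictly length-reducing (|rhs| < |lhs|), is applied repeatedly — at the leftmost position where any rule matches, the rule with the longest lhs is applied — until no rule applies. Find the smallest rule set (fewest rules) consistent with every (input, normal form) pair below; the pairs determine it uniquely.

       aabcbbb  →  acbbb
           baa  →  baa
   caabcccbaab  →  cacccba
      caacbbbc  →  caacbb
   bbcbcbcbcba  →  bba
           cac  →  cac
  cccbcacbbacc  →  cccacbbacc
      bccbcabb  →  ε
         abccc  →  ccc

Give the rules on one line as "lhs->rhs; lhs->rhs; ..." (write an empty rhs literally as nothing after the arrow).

  | aabcbbb => acbbb
  | baa
  | caabcccbaab => cacccbaab => cacccba
  | caacbbbc => caacbb

ab->; bc->; cab->a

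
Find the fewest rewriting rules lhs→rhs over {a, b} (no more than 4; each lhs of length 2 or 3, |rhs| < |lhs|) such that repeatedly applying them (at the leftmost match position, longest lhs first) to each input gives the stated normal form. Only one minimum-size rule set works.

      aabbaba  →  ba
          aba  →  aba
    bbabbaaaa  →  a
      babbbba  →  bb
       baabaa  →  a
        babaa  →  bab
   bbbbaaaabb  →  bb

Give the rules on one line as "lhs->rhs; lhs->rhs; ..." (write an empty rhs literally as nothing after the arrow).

aa->; abb->b; bba->

  | aabbaba => bbaba => ba
  | aba
  | bbabbaaaa => bbaaaa => aaa => a
  | babbbba => bbbba => bb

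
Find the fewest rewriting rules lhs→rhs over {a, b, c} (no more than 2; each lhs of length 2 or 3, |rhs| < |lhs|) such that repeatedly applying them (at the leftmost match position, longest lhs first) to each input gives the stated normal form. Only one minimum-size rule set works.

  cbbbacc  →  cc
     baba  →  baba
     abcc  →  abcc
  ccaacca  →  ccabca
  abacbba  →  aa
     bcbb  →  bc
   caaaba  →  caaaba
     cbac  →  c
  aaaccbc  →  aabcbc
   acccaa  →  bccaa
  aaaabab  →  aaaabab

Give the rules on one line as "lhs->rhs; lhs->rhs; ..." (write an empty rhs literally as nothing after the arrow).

ac->b; bb->

  | cbbbacc => cbacc => cbbc => cc
  | baba
  | abcc
  | ccaacca => ccabca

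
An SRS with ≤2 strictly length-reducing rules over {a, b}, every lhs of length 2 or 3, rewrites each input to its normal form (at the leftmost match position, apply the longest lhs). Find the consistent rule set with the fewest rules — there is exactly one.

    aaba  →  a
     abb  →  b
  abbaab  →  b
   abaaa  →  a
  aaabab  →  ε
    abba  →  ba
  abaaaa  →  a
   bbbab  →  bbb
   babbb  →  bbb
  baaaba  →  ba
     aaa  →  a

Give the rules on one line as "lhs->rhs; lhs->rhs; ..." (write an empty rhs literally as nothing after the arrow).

aa->a; ab->

  | aaba => aba => a
  | abb => b
  | abbaab => baab => bab => b
  | abaaa => aaa => aa => a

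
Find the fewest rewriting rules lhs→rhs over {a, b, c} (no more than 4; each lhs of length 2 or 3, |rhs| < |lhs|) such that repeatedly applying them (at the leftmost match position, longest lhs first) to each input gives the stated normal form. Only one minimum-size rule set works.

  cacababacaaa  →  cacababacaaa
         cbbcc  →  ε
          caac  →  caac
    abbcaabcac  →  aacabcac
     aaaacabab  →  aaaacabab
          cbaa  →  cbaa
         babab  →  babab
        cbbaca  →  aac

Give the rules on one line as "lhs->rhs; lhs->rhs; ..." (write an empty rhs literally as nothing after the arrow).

  | cacababacaaa
  | cbbcc => cccc => cc => ε
  | caac
  | abbcaabcac => accaabcac => aacabcac

bb->c; cc->; cca->ac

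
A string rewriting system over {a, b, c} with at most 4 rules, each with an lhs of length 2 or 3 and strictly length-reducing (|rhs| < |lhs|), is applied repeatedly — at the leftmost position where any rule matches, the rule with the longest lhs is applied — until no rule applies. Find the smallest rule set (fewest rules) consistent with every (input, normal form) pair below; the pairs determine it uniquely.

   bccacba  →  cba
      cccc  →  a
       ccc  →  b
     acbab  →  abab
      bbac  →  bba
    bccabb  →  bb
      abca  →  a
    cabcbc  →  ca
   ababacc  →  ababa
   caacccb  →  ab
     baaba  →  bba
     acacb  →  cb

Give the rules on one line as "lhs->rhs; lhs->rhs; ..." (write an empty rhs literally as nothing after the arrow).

aa->; ac->a; bc->a; ccc->b

  | bccacba => acacba => aacba => cba
  | cccc => bc => a
  | ccc => b
  | acbab => abab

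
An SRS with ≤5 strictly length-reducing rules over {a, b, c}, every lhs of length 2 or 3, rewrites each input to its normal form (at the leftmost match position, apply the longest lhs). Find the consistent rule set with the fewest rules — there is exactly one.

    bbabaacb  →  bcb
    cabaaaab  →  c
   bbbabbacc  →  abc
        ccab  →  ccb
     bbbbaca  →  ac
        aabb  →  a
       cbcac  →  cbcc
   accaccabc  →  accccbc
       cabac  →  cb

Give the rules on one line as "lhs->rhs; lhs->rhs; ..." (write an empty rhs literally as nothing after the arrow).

  | bbabaacb => aabaacb => baacb => bcb
  | cabaaaab => cbaaaab => cbaab => cbb => ca => c
  | bbbabbacc => ababbacc => abaaacc => abacc => abc
  | ccab => ccb

aa->; bac->b; bb->a; ca->c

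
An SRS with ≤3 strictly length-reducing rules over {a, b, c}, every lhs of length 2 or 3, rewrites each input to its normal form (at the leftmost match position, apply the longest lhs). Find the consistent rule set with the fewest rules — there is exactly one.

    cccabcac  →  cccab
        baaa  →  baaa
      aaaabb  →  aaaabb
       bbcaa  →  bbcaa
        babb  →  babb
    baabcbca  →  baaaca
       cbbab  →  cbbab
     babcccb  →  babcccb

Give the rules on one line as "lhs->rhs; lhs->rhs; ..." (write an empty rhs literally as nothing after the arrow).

  | cccabcac => cccab
  | baaa
  | aaaabb
  | bbcaa

bcb->a; cac->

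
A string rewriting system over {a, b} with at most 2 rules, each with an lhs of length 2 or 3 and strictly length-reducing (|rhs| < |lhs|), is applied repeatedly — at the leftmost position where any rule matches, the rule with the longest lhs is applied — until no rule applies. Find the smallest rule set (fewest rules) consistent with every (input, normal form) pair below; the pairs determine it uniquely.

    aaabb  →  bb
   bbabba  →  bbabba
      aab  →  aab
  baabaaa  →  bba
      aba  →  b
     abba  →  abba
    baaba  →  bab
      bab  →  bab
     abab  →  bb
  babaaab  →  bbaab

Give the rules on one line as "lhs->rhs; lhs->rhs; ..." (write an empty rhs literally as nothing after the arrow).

aaa->; aba->b

  | aaabb => bb
  | bbabba
  | aab
  | baabaaa => babaa => bba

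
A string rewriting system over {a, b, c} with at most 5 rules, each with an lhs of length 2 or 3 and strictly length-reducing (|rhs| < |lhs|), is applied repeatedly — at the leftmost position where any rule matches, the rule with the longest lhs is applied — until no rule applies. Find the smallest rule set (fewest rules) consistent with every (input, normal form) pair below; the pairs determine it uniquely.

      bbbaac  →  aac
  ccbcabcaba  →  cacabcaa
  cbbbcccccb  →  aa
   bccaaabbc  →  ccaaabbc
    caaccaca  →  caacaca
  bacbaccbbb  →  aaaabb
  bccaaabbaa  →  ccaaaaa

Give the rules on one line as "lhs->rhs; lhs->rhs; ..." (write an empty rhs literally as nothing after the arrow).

  | bbbaac => bbaac => baac => aac
  | ccbcabcaba => cacabcaba => cacabcaa
  | cbbbcccccb => abbcccccb => abcccccb => acccccb => accccb => acccb => accb => acb => aa
  | bccaaabbc => ccaaabbc

acc->ac; ba->a; bcc->cc; cb->a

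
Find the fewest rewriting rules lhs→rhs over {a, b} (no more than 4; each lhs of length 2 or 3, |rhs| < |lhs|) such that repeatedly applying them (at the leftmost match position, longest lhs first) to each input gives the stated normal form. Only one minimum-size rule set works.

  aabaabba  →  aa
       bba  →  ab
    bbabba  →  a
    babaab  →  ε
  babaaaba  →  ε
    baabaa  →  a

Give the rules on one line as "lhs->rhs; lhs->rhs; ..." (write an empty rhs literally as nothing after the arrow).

ba->; baa->b; bb->; bba->ab

  | aabaabba => aabbba => aaba => aa
  | bba => ab
  | bbabba => abbba => aba => a
  | babaab => baab => bb => ε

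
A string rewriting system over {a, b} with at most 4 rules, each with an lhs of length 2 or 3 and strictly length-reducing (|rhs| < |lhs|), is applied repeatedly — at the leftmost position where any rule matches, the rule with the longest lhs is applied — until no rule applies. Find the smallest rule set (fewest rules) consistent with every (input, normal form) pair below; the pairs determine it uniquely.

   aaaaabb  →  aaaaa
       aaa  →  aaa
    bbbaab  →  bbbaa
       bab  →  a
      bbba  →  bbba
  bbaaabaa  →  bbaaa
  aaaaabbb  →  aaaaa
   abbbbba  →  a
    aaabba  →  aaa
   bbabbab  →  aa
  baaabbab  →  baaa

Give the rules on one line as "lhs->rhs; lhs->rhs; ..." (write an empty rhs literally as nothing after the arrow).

  | aaaaabb => aaaaab => aaaaa
  | aaa
  | bbbaab => bbbaa
  | bab => a

ab->a; aba->ab; bab->a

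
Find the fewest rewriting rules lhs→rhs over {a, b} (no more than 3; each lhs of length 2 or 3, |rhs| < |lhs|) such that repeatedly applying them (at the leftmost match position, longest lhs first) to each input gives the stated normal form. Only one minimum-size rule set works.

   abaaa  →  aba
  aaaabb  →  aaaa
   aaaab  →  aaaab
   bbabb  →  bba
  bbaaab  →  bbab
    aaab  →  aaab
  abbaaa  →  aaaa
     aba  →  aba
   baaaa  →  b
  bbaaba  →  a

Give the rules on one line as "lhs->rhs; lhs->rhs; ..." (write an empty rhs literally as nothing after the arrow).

abb->a; baa->b; bbb->

  | abaaa => aba
  | aaaabb => aaaa
  | aaaab
  | bbabb => bba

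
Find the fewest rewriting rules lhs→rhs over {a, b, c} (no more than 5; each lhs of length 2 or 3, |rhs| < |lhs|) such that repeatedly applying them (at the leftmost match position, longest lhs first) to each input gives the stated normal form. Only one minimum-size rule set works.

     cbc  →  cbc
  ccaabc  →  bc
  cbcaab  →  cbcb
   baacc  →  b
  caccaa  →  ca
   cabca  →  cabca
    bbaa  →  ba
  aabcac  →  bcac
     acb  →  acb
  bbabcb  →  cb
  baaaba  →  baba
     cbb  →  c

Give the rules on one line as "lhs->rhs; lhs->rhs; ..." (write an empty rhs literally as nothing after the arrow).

  | cbc
  | ccaabc => aabc => bc
  | cbcaab => cbcb
  | baacc => bcc => b

aa->; bb->; bba->b; cc->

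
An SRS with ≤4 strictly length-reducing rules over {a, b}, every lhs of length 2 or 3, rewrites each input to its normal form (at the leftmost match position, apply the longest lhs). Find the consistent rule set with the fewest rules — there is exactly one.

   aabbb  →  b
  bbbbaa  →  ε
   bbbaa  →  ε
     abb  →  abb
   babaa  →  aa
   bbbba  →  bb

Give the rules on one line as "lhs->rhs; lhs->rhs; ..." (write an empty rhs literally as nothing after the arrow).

aab->ba; ba->; bab->; bba->

  | aabbb => babb => b
  | bbbbaa => bba => ε
  | bbbaa => ba => ε
  | abb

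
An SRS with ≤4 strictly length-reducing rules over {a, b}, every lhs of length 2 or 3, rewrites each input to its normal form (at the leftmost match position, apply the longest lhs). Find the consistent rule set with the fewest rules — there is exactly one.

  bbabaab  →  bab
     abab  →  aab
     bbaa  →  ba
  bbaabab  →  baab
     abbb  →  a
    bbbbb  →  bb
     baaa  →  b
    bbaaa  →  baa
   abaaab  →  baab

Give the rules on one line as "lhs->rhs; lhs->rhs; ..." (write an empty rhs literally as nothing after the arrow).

  | bbabaab => bbaab => bab
  | abab => aab
  | bbaa => ba
  | bbaabab => babab => baab

aaa->ba; aba->aa; bba->b; bbb->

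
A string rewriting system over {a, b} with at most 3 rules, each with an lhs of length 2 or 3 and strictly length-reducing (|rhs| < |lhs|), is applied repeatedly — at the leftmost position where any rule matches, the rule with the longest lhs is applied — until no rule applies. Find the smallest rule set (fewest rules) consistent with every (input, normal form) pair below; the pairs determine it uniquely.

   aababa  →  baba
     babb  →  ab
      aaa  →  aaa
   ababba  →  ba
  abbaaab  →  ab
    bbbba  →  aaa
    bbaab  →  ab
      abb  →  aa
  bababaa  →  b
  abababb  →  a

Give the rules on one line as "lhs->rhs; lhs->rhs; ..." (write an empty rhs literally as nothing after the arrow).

aab->b; baa->ab; bb->a

  | aababa => baba
  | babb => baa => ab
  | aaa
  | ababba => abaaa => aaba => ba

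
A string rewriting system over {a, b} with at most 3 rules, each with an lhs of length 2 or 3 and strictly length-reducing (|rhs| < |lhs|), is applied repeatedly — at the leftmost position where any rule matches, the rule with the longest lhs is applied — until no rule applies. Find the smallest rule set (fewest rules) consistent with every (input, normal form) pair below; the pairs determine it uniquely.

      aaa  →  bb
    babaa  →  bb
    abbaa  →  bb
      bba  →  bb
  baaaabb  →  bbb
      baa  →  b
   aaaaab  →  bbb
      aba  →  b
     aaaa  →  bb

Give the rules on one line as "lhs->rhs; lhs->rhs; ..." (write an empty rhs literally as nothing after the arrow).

aaa->bb; ab->b; ba->b

  | aaa => bb
  | babaa => bbaa => bba => bb
  | abbaa => bbaa => bba => bb
  | bba => bb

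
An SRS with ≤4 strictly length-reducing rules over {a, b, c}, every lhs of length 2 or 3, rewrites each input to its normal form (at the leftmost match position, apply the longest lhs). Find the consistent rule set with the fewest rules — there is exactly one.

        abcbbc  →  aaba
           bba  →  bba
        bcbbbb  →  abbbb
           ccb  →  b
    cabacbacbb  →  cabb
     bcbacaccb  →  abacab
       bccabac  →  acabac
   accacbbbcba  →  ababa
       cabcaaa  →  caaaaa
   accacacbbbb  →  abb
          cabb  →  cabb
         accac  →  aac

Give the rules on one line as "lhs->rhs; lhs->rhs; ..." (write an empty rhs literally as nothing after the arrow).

acb->; bc->a; cc->

  | abcbbc => aabbc => aaba
  | bba
  | bcbbbb => abbbb
  | ccb => b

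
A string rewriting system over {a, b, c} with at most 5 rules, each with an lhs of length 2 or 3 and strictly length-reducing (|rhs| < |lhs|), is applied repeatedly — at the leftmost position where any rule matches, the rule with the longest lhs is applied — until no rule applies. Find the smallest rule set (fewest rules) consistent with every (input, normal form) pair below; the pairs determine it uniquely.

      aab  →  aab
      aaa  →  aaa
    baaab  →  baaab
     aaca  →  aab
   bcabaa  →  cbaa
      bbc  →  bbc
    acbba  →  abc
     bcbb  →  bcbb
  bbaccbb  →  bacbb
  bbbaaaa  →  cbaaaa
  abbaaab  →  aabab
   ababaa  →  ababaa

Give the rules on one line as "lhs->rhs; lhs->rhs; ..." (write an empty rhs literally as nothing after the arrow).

acc->ba; bba->ac; bbb->cb; ca->b

  | aab
  | aaa
  | baaab
  | aaca => aab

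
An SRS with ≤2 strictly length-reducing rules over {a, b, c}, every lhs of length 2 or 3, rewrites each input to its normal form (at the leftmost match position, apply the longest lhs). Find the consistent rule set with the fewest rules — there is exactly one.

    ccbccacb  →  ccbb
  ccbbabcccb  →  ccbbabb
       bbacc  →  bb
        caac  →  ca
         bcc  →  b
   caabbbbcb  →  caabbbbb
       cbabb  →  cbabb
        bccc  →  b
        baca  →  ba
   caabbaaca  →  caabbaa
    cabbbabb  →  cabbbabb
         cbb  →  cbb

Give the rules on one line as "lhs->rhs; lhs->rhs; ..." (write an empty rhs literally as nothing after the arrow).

  | ccbccacb => ccbcacb => ccbacb => ccbb
  | ccbbabcccb => ccbbabccb => ccbbabcb => ccbbabb
  | bbacc => bbc => bb
  | caac => ca

ac->; bc->b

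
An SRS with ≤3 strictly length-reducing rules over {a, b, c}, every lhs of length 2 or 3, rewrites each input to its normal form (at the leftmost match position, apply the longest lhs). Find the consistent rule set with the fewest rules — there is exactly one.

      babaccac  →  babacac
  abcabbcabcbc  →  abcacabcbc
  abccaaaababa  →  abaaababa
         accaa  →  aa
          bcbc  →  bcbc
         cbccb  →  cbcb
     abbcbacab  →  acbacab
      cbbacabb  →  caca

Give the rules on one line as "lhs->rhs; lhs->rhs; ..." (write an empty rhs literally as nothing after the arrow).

  | babaccac => babacac
  | abcabbcabcbc => abcacabcbc
  | abccaaaababa => abcaaaababa => abaaababa
  | accaa => acaa => aa

bb->; caa->a; cc->c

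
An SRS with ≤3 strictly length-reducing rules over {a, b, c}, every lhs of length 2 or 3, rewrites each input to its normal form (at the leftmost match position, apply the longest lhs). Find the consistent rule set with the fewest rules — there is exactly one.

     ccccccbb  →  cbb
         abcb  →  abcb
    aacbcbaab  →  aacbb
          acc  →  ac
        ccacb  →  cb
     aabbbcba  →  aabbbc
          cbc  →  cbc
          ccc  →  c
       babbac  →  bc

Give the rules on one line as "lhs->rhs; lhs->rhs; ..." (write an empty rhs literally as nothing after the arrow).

ba->; ca->; cc->c

  | ccccccbb => cccccbb => ccccbb => cccbb => ccbb => cbb
  | abcb
  | aacbcbaab => aacbcab => aacbb
  | acc => ac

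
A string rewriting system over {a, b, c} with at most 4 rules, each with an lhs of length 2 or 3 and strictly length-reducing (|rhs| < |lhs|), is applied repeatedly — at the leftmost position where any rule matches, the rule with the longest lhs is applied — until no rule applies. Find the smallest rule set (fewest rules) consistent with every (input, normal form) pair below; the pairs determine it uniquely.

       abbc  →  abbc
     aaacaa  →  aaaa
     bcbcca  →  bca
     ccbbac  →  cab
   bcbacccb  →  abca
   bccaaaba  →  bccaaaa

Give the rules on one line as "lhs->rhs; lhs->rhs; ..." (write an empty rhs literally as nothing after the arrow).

  | abbc
  | aaacaa => aabaa => aaaa
  | bcbcca => bacca => acca => bca
  | ccbbac => cabac => caac => cab

ac->b; ba->a; cb->a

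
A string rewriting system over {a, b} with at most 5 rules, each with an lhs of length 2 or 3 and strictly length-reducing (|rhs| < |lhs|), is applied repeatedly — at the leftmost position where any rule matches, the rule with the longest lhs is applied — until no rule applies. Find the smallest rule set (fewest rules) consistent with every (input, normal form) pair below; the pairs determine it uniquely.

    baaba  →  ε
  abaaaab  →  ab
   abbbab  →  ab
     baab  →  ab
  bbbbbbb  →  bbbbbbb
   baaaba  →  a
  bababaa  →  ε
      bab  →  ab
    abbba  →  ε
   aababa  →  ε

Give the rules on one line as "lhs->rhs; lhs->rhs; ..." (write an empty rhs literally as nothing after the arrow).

aa->; aaa->; aab->ab; ba->a

  | baaba => aaba => aba => aa => ε
  | abaaaab => aaaaab => aab => ab
  | abbbab => abbab => abab => aab => ab
  | baab => aab => ab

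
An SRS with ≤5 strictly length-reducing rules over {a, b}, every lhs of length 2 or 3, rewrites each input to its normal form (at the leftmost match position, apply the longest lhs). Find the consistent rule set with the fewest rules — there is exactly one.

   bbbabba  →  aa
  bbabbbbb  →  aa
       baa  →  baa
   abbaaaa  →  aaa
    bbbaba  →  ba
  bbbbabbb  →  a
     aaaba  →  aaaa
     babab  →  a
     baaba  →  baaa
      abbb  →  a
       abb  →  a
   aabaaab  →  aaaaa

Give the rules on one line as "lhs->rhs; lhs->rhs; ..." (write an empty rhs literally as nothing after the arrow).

aab->aa; ab->a; aba->; bb->a

  | bbbabba => ababba => bba => aa
  | bbabbbbb => aabbbbb => aabbbb => aabbb => aabb => aab => aa
  | baa
  | abbaaaa => abaaaa => aaa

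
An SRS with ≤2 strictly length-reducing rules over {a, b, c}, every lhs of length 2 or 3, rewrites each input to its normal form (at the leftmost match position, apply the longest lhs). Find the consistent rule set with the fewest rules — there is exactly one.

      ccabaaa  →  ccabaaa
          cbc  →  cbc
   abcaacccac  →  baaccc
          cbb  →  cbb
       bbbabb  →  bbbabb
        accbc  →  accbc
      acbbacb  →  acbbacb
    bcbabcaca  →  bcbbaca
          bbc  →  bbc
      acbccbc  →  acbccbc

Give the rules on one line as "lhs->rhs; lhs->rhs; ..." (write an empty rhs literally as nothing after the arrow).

abc->b; cac->c

  | ccabaaa
  | cbc
  | abcaacccac => baacccac => baaccc
  | cbb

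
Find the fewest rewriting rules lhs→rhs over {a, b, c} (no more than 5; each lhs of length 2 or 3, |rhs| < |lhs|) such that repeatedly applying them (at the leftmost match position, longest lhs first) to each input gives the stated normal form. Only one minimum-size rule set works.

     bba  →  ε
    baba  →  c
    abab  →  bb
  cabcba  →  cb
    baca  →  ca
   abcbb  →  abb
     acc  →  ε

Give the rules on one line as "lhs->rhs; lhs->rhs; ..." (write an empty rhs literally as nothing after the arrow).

ac->b; ba->c; bc->; cc->c

  | bba => bc => ε
  | baba => cba => cc => c
  | abab => acb => bb
  | cabcba => caba => cac => cb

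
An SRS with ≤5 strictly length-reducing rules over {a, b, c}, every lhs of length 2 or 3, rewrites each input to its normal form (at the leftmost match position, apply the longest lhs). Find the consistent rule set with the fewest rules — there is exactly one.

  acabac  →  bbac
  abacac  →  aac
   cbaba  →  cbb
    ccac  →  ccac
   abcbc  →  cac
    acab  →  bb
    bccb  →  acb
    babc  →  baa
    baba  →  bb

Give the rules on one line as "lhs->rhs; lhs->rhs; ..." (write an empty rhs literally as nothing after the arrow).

  | acabac => bbac
  | abacac => bcac => aac
  | cbaba => cbb
  | ccac

aab->ca; aba->b; aca->b; bc->a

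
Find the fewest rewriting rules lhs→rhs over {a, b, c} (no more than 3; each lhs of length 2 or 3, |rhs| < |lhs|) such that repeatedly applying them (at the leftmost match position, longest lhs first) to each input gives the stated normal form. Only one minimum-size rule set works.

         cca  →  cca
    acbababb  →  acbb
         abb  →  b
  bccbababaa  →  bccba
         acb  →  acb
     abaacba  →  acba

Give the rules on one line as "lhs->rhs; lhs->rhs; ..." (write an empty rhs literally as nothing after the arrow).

aa->a; ab->

  | cca
  | acbababb => acbabb => acbb
  | abb => b
  | bccbababaa => bccbabaa => bccbaa => bccba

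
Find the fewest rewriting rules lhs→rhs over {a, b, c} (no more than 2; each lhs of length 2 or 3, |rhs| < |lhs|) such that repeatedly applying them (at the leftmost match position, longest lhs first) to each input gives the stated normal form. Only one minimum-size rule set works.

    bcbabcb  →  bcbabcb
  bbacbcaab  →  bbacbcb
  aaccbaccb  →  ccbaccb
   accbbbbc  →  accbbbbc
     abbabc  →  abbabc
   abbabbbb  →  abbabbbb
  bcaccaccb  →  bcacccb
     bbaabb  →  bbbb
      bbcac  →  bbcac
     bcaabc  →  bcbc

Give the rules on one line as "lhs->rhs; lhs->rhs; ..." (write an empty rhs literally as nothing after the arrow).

aa->; cca->c

  | bcbabcb
  | bbacbcaab => bbacbcb
  | aaccbaccb => ccbaccb
  | accbbbbc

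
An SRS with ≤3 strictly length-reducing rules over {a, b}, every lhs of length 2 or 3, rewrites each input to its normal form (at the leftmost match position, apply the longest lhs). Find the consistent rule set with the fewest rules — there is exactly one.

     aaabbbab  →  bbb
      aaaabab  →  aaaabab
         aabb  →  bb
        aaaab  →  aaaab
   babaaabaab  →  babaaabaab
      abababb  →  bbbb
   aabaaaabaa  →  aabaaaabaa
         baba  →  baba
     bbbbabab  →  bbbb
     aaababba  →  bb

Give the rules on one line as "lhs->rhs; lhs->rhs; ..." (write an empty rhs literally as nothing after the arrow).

  | aaabbbab => aabbbab => abbbab => bbbab => bbb
  | aaaabab
  | aabb => abb => bb
  | aaaab

abb->bb; bba->b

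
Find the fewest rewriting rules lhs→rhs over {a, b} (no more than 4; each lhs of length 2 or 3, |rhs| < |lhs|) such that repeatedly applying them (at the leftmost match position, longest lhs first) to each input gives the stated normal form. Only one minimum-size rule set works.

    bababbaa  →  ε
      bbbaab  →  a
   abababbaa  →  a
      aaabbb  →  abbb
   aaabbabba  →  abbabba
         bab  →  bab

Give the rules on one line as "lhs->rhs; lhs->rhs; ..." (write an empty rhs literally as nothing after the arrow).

  | bababbaa => bababaa => babaaa => baaaa => aaaa => aa => ε
  | bbbaab => bbaab => baab => aab => a
  | abababbaa => abababaa => ababaaa => abaaaa => aaaaa => aaa => a
  | aaabbb => abbb

aa->; aab->a; baa->aa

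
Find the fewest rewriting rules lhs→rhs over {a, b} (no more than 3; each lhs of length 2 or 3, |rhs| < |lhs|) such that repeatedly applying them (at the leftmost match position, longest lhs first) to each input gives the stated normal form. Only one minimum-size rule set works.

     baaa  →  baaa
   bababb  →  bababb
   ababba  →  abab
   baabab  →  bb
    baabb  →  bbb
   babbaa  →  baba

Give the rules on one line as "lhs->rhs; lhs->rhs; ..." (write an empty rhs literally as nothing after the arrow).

  | baaa
  | bababb
  | ababba => abab
  | baabab => bbab => bb

aab->b; bba->b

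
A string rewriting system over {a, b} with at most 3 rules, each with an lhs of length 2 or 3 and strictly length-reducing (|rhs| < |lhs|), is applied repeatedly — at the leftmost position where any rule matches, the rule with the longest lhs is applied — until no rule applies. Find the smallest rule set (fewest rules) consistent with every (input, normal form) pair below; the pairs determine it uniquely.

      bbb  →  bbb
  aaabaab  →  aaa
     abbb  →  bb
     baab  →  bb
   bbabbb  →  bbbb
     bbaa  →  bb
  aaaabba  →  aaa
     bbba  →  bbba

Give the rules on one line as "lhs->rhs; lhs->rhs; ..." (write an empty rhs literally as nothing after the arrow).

ab->; baa->b

  | bbb
  | aaabaab => aaaab => aaa
  | abbb => bb
  | baab => bb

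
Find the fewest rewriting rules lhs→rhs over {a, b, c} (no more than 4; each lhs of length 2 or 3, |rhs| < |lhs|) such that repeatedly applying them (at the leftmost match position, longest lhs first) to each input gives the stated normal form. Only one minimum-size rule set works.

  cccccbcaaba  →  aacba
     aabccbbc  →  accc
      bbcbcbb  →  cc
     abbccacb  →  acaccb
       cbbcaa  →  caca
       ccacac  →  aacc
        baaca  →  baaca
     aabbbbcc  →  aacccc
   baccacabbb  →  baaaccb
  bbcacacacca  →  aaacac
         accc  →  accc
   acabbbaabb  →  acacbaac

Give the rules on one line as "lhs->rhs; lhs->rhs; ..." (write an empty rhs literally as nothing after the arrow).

  | cccccbcaaba => ccccaaba => ccacaba => accaba => aacba
  | aabccbbc => acbbc => accc
  | bbcbcbb => ccbcbb => cbb => cc
  | abbccacb => acccacb => acaccb

abc->; bb->c; cbc->; cca->ac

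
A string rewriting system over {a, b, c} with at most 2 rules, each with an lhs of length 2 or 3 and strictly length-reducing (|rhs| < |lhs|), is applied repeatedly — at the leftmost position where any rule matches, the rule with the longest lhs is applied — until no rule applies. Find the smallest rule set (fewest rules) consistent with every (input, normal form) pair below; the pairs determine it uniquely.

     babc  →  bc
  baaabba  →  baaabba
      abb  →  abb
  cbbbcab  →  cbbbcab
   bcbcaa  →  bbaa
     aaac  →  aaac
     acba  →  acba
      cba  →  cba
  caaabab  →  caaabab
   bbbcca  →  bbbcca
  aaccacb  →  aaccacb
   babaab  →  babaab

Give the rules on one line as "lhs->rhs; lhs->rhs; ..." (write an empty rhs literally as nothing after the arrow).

  | babc => bc
  | baaabba
  | abb
  | cbbbcab

abc->c; cbc->b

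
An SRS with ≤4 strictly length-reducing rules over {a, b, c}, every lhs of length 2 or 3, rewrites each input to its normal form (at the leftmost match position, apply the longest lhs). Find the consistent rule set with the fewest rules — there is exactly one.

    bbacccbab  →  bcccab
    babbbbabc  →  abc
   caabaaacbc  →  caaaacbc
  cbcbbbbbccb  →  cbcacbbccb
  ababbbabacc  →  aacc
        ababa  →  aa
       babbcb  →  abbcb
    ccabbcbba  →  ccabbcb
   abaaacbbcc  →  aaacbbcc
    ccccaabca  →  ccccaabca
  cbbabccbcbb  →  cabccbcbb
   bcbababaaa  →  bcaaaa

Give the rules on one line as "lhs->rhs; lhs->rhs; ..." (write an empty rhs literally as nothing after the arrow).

aca->; ba->; bab->ab; bbb->ac

  | bbacccbab => bcccbab => bcccab
  | babbbbabc => abbbbabc => aacbabc => aacabc => abc
  | caabaaacbc => caaaacbc
  | cbcbbbbbccb => cbcacbbccb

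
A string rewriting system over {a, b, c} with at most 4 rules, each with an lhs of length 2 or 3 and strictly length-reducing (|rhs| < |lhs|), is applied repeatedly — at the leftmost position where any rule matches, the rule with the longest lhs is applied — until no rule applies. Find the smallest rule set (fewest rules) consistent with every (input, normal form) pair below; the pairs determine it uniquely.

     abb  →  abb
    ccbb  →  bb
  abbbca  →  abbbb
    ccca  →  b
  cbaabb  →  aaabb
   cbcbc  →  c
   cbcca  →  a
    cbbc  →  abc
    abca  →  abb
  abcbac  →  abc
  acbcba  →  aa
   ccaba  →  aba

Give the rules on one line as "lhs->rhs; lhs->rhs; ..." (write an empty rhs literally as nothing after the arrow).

ac->c; ca->b; cb->a

  | abb
  | ccbb => cab => bb
  | abbbca => abbbb
  | ccca => ccb => ca => b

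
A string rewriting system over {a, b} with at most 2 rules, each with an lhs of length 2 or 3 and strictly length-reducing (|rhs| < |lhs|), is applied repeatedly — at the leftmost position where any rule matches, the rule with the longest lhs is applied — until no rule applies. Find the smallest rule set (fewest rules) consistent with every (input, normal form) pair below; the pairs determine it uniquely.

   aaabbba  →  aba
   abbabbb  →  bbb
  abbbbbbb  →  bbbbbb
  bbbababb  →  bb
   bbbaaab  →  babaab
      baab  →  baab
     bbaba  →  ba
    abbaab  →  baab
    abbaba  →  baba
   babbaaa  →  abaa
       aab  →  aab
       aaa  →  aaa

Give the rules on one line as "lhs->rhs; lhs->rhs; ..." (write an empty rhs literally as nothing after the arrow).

abb->b; bba->ab

  | aaabbba => aabba => aba
  | abbabbb => babbb => bbb
  | abbbbbbb => bbbbbb
  | bbbababb => babbabb => bbabb => abbb => bb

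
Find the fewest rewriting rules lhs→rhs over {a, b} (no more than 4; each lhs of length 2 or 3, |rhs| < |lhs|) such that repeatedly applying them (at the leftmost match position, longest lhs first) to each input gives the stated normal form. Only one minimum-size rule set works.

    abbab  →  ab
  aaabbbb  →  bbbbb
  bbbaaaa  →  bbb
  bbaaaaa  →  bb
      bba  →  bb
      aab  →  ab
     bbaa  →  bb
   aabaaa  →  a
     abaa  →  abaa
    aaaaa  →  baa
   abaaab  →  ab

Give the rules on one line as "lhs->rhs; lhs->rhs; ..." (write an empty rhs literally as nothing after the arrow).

aaa->b; aab->ab; abb->a; bba->bb

  | abbab => aab => ab
  | aaabbbb => bbbbb
  | bbbaaaa => bbbaaa => bbbaa => bbba => bbb
  | bbaaaaa => bbaaaa => bbaaa => bbaa => bba => bb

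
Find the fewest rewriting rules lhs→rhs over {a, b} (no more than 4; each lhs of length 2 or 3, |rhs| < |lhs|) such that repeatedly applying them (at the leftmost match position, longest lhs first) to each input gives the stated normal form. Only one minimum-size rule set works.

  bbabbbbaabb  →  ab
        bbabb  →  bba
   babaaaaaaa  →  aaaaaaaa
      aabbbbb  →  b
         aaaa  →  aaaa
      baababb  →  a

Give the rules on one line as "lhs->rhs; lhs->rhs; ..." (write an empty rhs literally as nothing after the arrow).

  | bbabbbbaabb => bbabbaabb => bbaaabb => baaabb => aaabb => ab
  | bbabb => bba
  | babaaaaaaa => baaaaaaaa => aaaaaaaa
  | aabbbbb => bbbb => b

aab->; abb->a; baa->aa; bbb->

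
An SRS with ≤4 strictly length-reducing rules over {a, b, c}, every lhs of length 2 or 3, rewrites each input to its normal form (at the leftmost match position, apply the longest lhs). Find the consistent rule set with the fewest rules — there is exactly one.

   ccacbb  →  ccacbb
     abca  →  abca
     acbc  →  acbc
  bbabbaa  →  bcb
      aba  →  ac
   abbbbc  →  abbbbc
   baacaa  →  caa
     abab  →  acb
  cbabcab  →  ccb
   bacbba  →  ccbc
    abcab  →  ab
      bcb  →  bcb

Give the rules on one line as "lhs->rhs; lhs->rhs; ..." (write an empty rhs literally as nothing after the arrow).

ba->c; baa->; cab->

  | ccacbb
  | abca
  | acbc
  | bbabbaa => bcbbaa => bcb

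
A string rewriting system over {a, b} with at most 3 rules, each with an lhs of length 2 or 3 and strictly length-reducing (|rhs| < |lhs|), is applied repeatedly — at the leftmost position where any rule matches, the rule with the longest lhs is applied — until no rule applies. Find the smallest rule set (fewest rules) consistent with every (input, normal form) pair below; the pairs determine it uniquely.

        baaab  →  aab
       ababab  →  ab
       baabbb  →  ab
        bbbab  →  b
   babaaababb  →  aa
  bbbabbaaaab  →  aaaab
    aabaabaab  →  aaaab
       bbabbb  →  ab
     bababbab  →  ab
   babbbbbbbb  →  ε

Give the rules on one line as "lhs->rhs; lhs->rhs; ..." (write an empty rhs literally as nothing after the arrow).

ba->; bb->

  | baaab => aab
  | ababab => abab => ab
  | baabbb => abbb => ab
  | bbbab => bab => b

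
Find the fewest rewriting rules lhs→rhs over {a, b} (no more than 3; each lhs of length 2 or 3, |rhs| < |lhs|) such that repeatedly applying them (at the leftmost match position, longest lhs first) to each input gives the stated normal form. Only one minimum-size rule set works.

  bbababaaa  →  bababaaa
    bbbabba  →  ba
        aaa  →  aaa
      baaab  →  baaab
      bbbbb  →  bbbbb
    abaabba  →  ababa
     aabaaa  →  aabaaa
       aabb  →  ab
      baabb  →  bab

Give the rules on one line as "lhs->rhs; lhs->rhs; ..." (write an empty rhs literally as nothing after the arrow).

abb->b; bba->ba

  | bbababaaa => bababaaa
  | bbbabba => bbabba => babba => bba => ba
  | aaa
  | baaab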